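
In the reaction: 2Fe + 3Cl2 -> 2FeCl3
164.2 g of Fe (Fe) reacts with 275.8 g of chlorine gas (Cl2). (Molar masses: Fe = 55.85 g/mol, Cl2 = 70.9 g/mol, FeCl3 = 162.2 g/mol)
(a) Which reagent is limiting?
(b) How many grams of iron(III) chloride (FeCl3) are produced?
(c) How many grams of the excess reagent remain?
(a) Cl2, (b) 420.6 g, (c) 19.36 g

Moles of Fe = 164.2 g ÷ 55.85 g/mol = 2.94002 mol
Moles of Cl2 = 275.8 g ÷ 70.9 g/mol = 3.88999 mol
Moles ÷ coefficient: Fe: 2.94002/2 = 1.47, Cl2: 3.88999/3 = 1.297
(a) Cl2 has the smaller value, so Cl2 is the limiting reagent.
(b) Moles of FeCl3 = 3.88999 mol Cl2 × (2/3) = 2.59332 mol; mass = 2.59332 mol × 162.2 g/mol = 420.6 g
(c) Fe consumed = 3.88999 × (2/3) = 2.59332 mol; remaining = 2.94002 − 2.59332 = 0.346694 mol; mass = 0.346694 mol × 55.85 g/mol = 19.36 g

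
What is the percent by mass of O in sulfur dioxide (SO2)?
Mass of O in formula = 16.0 × 2 = 32 g/mol
Molar mass = 64.07 g/mol
% O = (32/64.07) × 100% = 49.95%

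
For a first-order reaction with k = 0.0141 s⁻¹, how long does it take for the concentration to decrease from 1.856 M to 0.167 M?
170.79 s

From ln[A] = ln[A]₀ - k·t: t = ln([A]₀/[A])/k = ln(1.856/0.167)/0.0141 = ln(11.1138)/0.0141 = 2.4082/0.0141 = 170.79 s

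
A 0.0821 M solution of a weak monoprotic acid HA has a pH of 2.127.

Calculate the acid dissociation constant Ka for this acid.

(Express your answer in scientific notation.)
K_a = 7.47e-04

[H⁺] = 10^(−pH) = 10^(−2.127) = 7.464e-03 M. For HA ⇌ H⁺ + A⁻, Ka = x²/(C − x) = (7.464e-03)²/(0.0821 − 7.464e-03) = 7.47e-04.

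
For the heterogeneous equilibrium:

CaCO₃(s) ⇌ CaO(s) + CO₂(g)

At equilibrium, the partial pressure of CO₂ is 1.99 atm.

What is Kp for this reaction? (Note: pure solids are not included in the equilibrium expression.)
K_p = 1.99

Solids (CaCO₃, CaO) have activity 1 and are excluded.
Kp = P(CO₂) = 1.99.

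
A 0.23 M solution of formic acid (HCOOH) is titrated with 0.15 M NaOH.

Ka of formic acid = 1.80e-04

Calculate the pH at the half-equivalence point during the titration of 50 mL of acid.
pH = pKa = 3.74

At the half-equivalence point, [HA] = [A⁻], so by Henderson–Hasselbalch pH = pKa + log(1) = pKa.
pKa = −log(1.80e-04) = 3.74.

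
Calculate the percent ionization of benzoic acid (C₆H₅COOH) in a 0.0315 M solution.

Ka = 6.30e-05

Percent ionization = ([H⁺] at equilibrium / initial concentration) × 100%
Percent ionization = 4.37%

Let x = [H⁺]. Ka = x²/(C - x) ⇒ x² + (6.30e-05)x - (6.30e-05)(0.0315) = 0. x = 1.3776e-03. Percent = (1.3776e-03/0.0315) × 100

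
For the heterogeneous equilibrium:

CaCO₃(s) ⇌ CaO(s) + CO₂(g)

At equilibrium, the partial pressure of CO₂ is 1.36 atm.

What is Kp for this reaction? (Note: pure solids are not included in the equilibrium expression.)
K_p = 1.36

Solids (CaCO₃, CaO) have activity 1 and are excluded.
Kp = P(CO₂) = 1.36.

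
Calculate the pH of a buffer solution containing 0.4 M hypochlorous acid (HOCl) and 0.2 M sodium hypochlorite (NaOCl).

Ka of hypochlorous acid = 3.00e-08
pH = 7.22

pKa = -log(3.00e-08) = 7.52. pH = pKa + log([A⁻]/[HA]) = 7.52 + log(0.2/0.4)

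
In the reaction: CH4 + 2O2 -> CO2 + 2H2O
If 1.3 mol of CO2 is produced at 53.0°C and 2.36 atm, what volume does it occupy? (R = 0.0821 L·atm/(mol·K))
T = 53.0°C + 273.15 = 326.15 K
V = nRT/P = (1.3 × 0.0821 × 326.15) / 2.36
V = 14.75 L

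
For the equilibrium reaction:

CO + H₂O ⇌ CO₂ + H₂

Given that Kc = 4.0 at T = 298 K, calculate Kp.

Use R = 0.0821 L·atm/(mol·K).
K_p = 4.0000

Δn = (moles gaseous products) − (moles gaseous reactants) = 0
T = 298 K; RT = 0.0821 × 298 = 24.4658
Kp = Kc·(RT)^Δn = 4.0 × (24.4658)^0 = 4.0 × 1 = 4.0000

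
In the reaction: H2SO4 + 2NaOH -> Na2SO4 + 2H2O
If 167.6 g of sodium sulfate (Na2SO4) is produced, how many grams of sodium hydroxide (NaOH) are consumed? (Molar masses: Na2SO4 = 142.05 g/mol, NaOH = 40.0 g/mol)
Moles of Na2SO4 = 167.6 g ÷ 142.05 g/mol = 1.17987 mol
Mole ratio: 2 mol NaOH / 1 mol Na2SO4
Moles of NaOH = 1.17987 × (2/1) = 2.35973 mol
Mass of NaOH = 2.35973 mol × 40.0 g/mol = 94.39 g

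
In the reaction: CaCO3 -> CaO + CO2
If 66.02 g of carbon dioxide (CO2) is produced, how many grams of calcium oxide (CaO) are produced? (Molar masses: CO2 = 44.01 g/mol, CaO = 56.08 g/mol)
Moles of CO2 = 66.02 g ÷ 44.01 g/mol = 1.50011 mol
Mole ratio: 1 mol CaO / 1 mol CO2
Moles of CaO = 1.50011 × (1/1) = 1.50011 mol
Mass of CaO = 1.50011 mol × 56.08 g/mol = 84.13 g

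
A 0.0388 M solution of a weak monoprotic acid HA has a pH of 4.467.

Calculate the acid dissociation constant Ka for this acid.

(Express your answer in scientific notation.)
K_a = 3.00e-08

[H⁺] = 10^(−pH) = 10^(−4.467) = 3.412e-05 M. For HA ⇌ H⁺ + A⁻, Ka = x²/(C − x) = (3.412e-05)²/(0.0388 − 3.412e-05) = 3.00e-08.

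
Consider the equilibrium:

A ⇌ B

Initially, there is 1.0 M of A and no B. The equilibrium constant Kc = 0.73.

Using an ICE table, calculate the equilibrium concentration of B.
[B] = 0.422 M

ICE: [A] = 1.0 − x, [B] = x.
Kc = x/(1.0 − x) = 0.73 ⇒ x = 0.73·1.0/(1 + 0.73) = 0.73/1.73 = 0.422.
[B] = x = 0.422 M.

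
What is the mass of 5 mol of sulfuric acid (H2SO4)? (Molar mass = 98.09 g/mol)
Mass = 5 mol × 98.09 g/mol = 490.5 g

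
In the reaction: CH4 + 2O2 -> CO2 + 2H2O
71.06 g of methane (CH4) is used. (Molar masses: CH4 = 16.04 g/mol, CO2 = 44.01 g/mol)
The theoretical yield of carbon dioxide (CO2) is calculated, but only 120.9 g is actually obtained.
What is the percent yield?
Moles of CH4 = 71.06 g ÷ 16.04 g/mol = 4.43017 mol
Mole ratio: 1 mol CO2 / 1 mol CH4
Moles of CO2 = 4.43017 × (1/1) = 4.43017 mol
Theoretical yield = 4.43017 mol × 44.01 g/mol = 194.97 g
Actual yield = 120.9 g
Percent yield = (120.9 / 194.97) × 100% = 62.0%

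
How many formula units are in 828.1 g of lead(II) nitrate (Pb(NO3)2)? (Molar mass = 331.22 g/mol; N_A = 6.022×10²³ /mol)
Moles = 828.1 g ÷ 331.22 g/mol = 2.50015 mol
Formula units = 2.50015 mol × 6.022×10²³ /mol = 1.506e+24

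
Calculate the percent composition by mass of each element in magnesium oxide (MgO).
Mg: 60.31%, O: 39.69%

Molar mass of MgO = 40.31 g/mol
% Mg = (1 × 24.31) / 40.31 × 100% = 24.31 / 40.31 × 100% = 60.31%
% O = (1 × 16.0) / 40.31 × 100% = 16 / 40.31 × 100% = 39.69%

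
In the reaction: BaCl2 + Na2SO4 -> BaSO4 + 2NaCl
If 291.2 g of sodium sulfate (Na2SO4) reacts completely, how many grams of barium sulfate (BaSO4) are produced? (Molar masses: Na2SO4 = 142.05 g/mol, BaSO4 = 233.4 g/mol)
Moles of Na2SO4 = 291.2 g ÷ 142.05 g/mol = 2.04998 mol
Mole ratio: 1 mol BaSO4 / 1 mol Na2SO4
Moles of BaSO4 = 2.04998 × (1/1) = 2.04998 mol
Mass of BaSO4 = 2.04998 mol × 233.4 g/mol = 478.5 g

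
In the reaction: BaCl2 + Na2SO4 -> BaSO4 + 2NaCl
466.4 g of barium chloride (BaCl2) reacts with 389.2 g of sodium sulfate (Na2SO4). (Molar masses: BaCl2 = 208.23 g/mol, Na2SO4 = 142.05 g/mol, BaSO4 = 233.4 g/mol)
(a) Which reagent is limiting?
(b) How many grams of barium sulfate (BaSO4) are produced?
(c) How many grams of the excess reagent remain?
(a) BaCl2, (b) 522.8 g, (c) 71.03 g

Moles of BaCl2 = 466.4 g ÷ 208.23 g/mol = 2.23983 mol
Moles of Na2SO4 = 389.2 g ÷ 142.05 g/mol = 2.73988 mol
Moles ÷ coefficient: BaCl2: 2.23983/1 = 2.24, Na2SO4: 2.73988/1 = 2.74
(a) BaCl2 has the smaller value, so BaCl2 is the limiting reagent.
(b) Moles of BaSO4 = 2.23983 mol BaCl2 × (1/1) = 2.23983 mol; mass = 2.23983 mol × 233.4 g/mol = 522.8 g
(c) Na2SO4 consumed = 2.23983 × (1/1) = 2.23983 mol; remaining = 2.73988 − 2.23983 = 0.500049 mol; mass = 0.500049 mol × 142.05 g/mol = 71.03 g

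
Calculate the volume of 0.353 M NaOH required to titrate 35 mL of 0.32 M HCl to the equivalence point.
V_{base} = 31.7 mL

At equivalence: moles acid = moles base.
moles HCl = 0.32 M × 0.035 L = 0.0112 mol
V_NaOH = 0.0112 mol ÷ 0.353 M = 0.03173 L = 31.7 mL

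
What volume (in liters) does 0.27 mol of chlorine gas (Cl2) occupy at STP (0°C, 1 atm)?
At STP, 1 mol of gas occupies 22.4 L
Volume = 0.27 mol × 22.4 L/mol = 6.05 L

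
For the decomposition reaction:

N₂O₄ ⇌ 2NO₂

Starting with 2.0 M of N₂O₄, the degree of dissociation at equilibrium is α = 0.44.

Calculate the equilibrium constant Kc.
K_c = 2.7657

x = α·[A]₀ = 0.44 × 2.0 = 0.88 M dissociated.
At eq: [N₂O₄] = 2.0 − 0.88 = 1.12 M; [NO₂] = 2x = 1.76 M.
Kc = [NO₂]²/[N₂O₄] = (1.76)²/1.12 = 2.766.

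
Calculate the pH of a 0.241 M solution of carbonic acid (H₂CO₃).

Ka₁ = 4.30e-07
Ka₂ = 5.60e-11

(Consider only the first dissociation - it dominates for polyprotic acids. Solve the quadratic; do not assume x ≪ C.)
pH = 3.49

x² + Ka₁·x − Ka₁·C = 0 with Ka₁ = 4.30e-07, C = 0.241.
x = (−Ka₁ + √(Ka₁² + 4·Ka₁·C))/2 = 3.2170e-04 M, so pH = 3.49.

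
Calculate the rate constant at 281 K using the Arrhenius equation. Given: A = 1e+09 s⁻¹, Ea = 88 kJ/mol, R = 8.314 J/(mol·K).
4.38e-08 s⁻¹

k = A·exp(-Ea/(R·T)) = 1e+09·exp(-88000/(8.314·281)) = 1e+09·exp(-37.6675) = 1e+09·4.3775e-17 = 4.38e-08 s⁻¹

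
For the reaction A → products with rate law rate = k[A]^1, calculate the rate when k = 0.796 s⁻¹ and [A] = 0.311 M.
0.2476 M/s

rate = k·[A]^1 = 0.796·(0.311)^1 = 0.796·0.311 = 0.2476 M/s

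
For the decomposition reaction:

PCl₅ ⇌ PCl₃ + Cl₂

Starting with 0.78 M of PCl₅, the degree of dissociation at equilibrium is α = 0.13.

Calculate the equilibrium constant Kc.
K_c = 0.0152

x = α·[A]₀ = 0.13 × 0.78 = 0.1014 M dissociated.
At eq: [PCl₅] = 0.78 − 0.1014 = 0.6786 M; [PCl₃] = [Cl₂] = x = 0.1014 M.
Kc = [PCl₃][Cl₂]/[PCl₅] = (0.1014)²/0.6786 = 0.01515.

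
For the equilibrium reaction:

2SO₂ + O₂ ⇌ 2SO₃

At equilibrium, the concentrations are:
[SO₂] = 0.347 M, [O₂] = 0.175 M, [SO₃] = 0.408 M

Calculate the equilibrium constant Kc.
K_c = 7.8999

Kc = ([SO₃]^2) / ([SO₂]^2 × [O₂])
   = ((0.408)^2) / ((0.347)^2·(0.175))
   = 0.16646 / 0.021072 = 7.8999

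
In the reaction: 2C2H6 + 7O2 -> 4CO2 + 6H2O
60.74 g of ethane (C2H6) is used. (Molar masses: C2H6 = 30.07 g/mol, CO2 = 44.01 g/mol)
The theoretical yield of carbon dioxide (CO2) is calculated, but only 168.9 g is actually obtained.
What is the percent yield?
Moles of C2H6 = 60.74 g ÷ 30.07 g/mol = 2.01995 mol
Mole ratio: 4 mol CO2 / 2 mol C2H6
Moles of CO2 = 2.01995 × (4/2) = 4.03991 mol
Theoretical yield = 4.03991 mol × 44.01 g/mol = 177.8 g
Actual yield = 168.9 g
Percent yield = (168.9 / 177.8) × 100% = 95.0%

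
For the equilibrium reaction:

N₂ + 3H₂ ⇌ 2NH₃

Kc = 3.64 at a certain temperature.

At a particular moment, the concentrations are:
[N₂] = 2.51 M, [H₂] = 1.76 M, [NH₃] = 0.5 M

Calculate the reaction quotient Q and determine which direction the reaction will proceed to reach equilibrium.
Q = 0.018, Q < K, reaction proceeds forward (toward products)

Q = ([NH₃]^2) / ([N₂] × [H₂]^3)
  = ((0.5)^2) / ((2.51)·(1.76)^3) = 0.25/13.684 = 0.01827
Since Q = 0.01827 < Kc = 3.64, the reaction proceeds forward (toward products) to reach equilibrium.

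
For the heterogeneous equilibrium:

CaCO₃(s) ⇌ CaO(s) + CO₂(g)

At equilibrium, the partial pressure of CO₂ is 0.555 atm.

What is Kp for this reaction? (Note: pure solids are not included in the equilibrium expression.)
K_p = 0.555

Solids (CaCO₃, CaO) have activity 1 and are excluded.
Kp = P(CO₂) = 0.555.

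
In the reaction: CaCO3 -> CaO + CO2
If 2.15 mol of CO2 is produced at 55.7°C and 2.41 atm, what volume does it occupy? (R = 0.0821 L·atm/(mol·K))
T = 55.7°C + 273.15 = 328.85 K
V = nRT/P = (2.15 × 0.0821 × 328.85) / 2.41
V = 24.09 L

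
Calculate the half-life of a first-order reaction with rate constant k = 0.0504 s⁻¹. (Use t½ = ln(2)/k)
13.75 s

t½ = ln(2)/k = 0.6931/0.0504 = 13.75 s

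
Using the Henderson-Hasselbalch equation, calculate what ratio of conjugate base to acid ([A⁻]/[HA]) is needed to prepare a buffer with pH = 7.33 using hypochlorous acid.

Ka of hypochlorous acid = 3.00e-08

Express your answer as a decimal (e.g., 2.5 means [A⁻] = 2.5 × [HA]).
[A⁻]/[HA] = 0.641

pKa = −log(3.00e-08) = 7.5229. pH = pKa + log([A⁻]/[HA]). 7.33 = 7.5229 + log(ratio). log(ratio) = 7.33 − 7.5229 = -0.1929. ratio = 10^(-0.1929) = 0.641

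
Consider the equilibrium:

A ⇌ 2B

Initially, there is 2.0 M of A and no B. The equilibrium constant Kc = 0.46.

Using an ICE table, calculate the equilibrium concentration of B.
[B] = 0.851 M

ICE: [A] = 2.0 − x, [B] = 2x.
Kc = (2x)²/(2.0 − x) = 0.46 ⇒ 4x² + 0.46x − 0.92 = 0.
x = (−0.46 + √(0.46² + 4·4·0.92))/(2·4) = (−0.46 + √14.932)/8 = 0.42552.
[B] = 2x = 0.851 M.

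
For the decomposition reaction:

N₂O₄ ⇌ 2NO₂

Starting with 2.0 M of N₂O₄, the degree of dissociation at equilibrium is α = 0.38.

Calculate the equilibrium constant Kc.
K_c = 1.8632

x = α·[A]₀ = 0.38 × 2.0 = 0.76 M dissociated.
At eq: [N₂O₄] = 2.0 − 0.76 = 1.24 M; [NO₂] = 2x = 1.52 M.
Kc = [NO₂]²/[N₂O₄] = (1.52)²/1.24 = 1.863.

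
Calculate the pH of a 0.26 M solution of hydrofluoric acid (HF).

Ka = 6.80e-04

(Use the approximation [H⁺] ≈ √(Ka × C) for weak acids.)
pH = 1.88

[H⁺] = √(Ka × C) = √(6.80e-04 × 0.26) = 1.3297e-02. pH = -log(1.3297e-02)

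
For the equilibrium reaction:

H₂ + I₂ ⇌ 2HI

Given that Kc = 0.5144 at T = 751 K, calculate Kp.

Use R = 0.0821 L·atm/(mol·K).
K_p = 0.5144

Δn = (moles gaseous products) − (moles gaseous reactants) = 0
T = 751 K; RT = 0.0821 × 751 = 61.6571
Kp = Kc·(RT)^Δn = 0.5144 × (61.6571)^0 = 0.5144 × 1 = 0.5144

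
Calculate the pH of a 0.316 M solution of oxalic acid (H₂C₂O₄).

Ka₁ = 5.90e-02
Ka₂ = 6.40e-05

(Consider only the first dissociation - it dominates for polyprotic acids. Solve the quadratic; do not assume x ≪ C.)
pH = 0.96

x² + Ka₁·x − Ka₁·C = 0 with Ka₁ = 5.90e-02, C = 0.316.
x = (−Ka₁ + √(Ka₁² + 4·Ka₁·C))/2 = 1.1019e-01 M, so pH = 0.96.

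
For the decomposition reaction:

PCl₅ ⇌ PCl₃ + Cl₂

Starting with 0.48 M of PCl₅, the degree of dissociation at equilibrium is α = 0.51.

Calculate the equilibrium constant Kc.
K_c = 0.2548

x = α·[A]₀ = 0.51 × 0.48 = 0.2448 M dissociated.
At eq: [PCl₅] = 0.48 − 0.2448 = 0.2352 M; [PCl₃] = [Cl₂] = x = 0.2448 M.
Kc = [PCl₃][Cl₂]/[PCl₅] = (0.2448)²/0.2352 = 0.2548.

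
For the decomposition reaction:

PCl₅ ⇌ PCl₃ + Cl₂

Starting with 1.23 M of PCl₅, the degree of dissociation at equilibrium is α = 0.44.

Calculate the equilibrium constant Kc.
K_c = 0.4252

x = α·[A]₀ = 0.44 × 1.23 = 0.5412 M dissociated.
At eq: [PCl₅] = 1.23 − 0.5412 = 0.6888 M; [PCl₃] = [Cl₂] = x = 0.5412 M.
Kc = [PCl₃][Cl₂]/[PCl₅] = (0.5412)²/0.6888 = 0.4252.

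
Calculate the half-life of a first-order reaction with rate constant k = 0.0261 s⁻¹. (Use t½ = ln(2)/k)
26.56 s

t½ = ln(2)/k = 0.6931/0.0261 = 26.56 s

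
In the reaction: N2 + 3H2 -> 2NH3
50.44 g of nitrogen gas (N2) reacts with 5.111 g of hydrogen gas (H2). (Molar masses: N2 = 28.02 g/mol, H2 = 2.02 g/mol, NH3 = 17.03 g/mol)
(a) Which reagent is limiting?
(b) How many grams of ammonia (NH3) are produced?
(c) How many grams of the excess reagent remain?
(a) H2, (b) 28.73 g, (c) 26.81 g

Moles of N2 = 50.44 g ÷ 28.02 g/mol = 1.80014 mol
Moles of H2 = 5.111 g ÷ 2.02 g/mol = 2.5302 mol
Moles ÷ coefficient: N2: 1.80014/1 = 1.8, H2: 2.5302/3 = 0.8434
(a) H2 has the smaller value, so H2 is the limiting reagent.
(b) Moles of NH3 = 2.5302 mol H2 × (2/3) = 1.6868 mol; mass = 1.6868 mol × 17.03 g/mol = 28.73 g
(c) N2 consumed = 2.5302 × (1/3) = 0.843399 mol; remaining = 1.80014 − 0.843399 = 0.956743 mol; mass = 0.956743 mol × 28.02 g/mol = 26.81 g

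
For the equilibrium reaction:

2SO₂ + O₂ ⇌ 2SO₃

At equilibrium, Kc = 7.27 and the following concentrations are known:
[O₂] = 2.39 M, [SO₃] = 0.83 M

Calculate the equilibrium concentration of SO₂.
[SO₂] = 0.1991 M

Kc = ([SO₃]^2) / ([SO₂]^2 × [O₂]) = 7.27
[SO₂]^2 = (product terms)/(Kc · other reactant terms) = 0.6889 / (7.27 · 2.39) = 0.039648
[SO₂] = (0.039648)^(1/2) = 0.1991 M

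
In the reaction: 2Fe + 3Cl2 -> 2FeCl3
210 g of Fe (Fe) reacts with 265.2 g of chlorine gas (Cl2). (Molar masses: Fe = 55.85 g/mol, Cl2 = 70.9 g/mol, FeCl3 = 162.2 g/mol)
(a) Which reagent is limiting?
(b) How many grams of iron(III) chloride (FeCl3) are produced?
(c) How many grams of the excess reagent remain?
(a) Cl2, (b) 404.5 g, (c) 70.73 g

Moles of Fe = 210 g ÷ 55.85 g/mol = 3.76007 mol
Moles of Cl2 = 265.2 g ÷ 70.9 g/mol = 3.74048 mol
Moles ÷ coefficient: Fe: 3.76007/2 = 1.88, Cl2: 3.74048/3 = 1.247
(a) Cl2 has the smaller value, so Cl2 is the limiting reagent.
(b) Moles of FeCl3 = 3.74048 mol Cl2 × (2/3) = 2.49365 mol; mass = 2.49365 mol × 162.2 g/mol = 404.5 g
(c) Fe consumed = 3.74048 × (2/3) = 2.49365 mol; remaining = 3.76007 − 2.49365 = 1.26642 mol; mass = 1.26642 mol × 55.85 g/mol = 70.73 g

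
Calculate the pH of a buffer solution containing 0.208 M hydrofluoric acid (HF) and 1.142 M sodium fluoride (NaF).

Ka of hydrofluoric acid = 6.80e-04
pH = 3.91

pKa = -log(6.80e-04) = 3.17. pH = pKa + log([A⁻]/[HA]) = 3.17 + log(1.142/0.208)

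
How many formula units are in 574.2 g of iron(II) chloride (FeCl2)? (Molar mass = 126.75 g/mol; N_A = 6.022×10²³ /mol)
Moles = 574.2 g ÷ 126.75 g/mol = 4.53018 mol
Formula units = 4.53018 mol × 6.022×10²³ /mol = 2.728e+24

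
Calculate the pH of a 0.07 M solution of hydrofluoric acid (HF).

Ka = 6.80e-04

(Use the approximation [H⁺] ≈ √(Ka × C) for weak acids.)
pH = 2.16

[H⁺] = √(Ka × C) = √(6.80e-04 × 0.07) = 6.8993e-03. pH = -log(6.8993e-03)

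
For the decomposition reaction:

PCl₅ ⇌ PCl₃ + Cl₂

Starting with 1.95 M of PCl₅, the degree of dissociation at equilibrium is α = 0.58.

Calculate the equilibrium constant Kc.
K_c = 1.5619

x = α·[A]₀ = 0.58 × 1.95 = 1.131 M dissociated.
At eq: [PCl₅] = 1.95 − 1.131 = 0.819 M; [PCl₃] = [Cl₂] = x = 1.131 M.
Kc = [PCl₃][Cl₂]/[PCl₅] = (1.131)²/0.819 = 1.562.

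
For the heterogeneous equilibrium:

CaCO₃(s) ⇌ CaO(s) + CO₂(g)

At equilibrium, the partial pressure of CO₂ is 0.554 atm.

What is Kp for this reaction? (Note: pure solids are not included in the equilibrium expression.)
K_p = 0.554

Solids (CaCO₃, CaO) have activity 1 and are excluded.
Kp = P(CO₂) = 0.554.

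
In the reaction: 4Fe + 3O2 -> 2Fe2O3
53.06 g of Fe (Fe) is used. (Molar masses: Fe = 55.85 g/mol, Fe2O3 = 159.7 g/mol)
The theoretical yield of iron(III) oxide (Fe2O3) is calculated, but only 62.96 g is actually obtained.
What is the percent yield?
Moles of Fe = 53.06 g ÷ 55.85 g/mol = 0.950045 mol
Mole ratio: 2 mol Fe2O3 / 4 mol Fe
Moles of Fe2O3 = 0.950045 × (2/4) = 0.475022 mol
Theoretical yield = 0.475022 mol × 159.7 g/mol = 75.861 g
Actual yield = 62.96 g
Percent yield = (62.96 / 75.861) × 100% = 83.0%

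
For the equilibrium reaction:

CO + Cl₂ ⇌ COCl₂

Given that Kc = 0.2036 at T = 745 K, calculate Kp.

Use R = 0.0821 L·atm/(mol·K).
K_p = 0.0033

Δn = (moles gaseous products) − (moles gaseous reactants) = -1
T = 745 K; RT = 0.0821 × 745 = 61.1645
Kp = Kc·(RT)^Δn = 0.2036 × (61.1645)^-1 = 0.2036 × 0.0163494 = 0.0033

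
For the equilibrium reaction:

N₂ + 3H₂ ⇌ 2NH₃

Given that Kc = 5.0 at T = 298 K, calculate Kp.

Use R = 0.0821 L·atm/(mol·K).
K_p = 0.0084

Δn = (moles gaseous products) − (moles gaseous reactants) = -2
T = 298 K; RT = 0.0821 × 298 = 24.4658
Kp = Kc·(RT)^Δn = 5.0 × (24.4658)^-2 = 5.0 × 0.00167063 = 0.0084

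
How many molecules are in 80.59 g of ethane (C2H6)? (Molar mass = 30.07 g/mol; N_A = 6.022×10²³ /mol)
Moles = 80.59 g ÷ 30.07 g/mol = 2.68008 mol
Molecules = 2.68008 mol × 6.022×10²³ /mol = 1.614e+24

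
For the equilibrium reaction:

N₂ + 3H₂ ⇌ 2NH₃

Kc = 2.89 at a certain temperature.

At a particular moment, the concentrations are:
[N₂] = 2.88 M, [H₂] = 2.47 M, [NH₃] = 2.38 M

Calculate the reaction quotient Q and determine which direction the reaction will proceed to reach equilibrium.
Q = 0.131, Q < K, reaction proceeds forward (toward products)

Q = ([NH₃]^2) / ([N₂] × [H₂]^3)
  = ((2.38)^2) / ((2.88)·(2.47)^3) = 5.6644/43.399 = 0.1305
Since Q = 0.1305 < Kc = 2.89, the reaction proceeds forward (toward products) to reach equilibrium.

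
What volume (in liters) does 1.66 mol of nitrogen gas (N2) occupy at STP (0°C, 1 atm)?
At STP, 1 mol of gas occupies 22.4 L
Volume = 1.66 mol × 22.4 L/mol = 37.18 L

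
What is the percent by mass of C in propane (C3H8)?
Mass of C in formula = 12.01 × 3 = 36.03 g/mol
Molar mass = 44.09 g/mol
% C = (36.03/44.09) × 100% = 81.72%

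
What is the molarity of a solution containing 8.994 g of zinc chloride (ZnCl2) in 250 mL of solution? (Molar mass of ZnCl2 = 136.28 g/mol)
Moles of ZnCl2 = 8.994 g ÷ 136.28 g/mol = 0.0659965 mol
Volume = 250 mL = 0.25 L
Molarity = 0.0659965 mol ÷ 0.25 L = 0.264 M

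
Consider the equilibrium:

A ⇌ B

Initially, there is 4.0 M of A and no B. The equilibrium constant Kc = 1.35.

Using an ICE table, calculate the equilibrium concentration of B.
[B] = 2.298 M

ICE: [A] = 4.0 − x, [B] = x.
Kc = x/(4.0 − x) = 1.35 ⇒ x = 1.35·4.0/(1 + 1.35) = 5.4/2.35 = 2.298.
[B] = x = 2.298 M.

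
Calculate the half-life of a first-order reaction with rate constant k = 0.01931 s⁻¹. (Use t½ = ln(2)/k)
35.90 s

t½ = ln(2)/k = 0.6931/0.01931 = 35.90 s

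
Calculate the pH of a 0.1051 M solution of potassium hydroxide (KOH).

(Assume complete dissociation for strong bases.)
pH = 13.02

[OH⁻] = 0.1051 M for strong base. pOH = -log[OH⁻] = 0.98, pH = 14 - pOH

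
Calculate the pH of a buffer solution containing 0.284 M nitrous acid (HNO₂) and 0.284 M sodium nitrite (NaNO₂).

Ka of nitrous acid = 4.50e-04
pH = 3.35

pKa = -log(4.50e-04) = 3.35. pH = pKa + log([A⁻]/[HA]) = 3.35 + log(0.284/0.284)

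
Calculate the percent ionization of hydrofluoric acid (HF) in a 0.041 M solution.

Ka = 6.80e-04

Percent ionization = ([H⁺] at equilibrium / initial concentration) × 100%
Percent ionization = 12.1%

Let x = [H⁺]. Ka = x²/(C - x) ⇒ x² + (6.80e-04)x - (6.80e-04)(0.041) = 0. x = 4.9511e-03. Percent = (4.9511e-03/0.041) × 100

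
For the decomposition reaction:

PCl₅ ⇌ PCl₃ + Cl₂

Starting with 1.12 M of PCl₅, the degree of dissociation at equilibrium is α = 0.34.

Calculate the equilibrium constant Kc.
K_c = 0.1962

x = α·[A]₀ = 0.34 × 1.12 = 0.3808 M dissociated.
At eq: [PCl₅] = 1.12 − 0.3808 = 0.7392 M; [PCl₃] = [Cl₂] = x = 0.3808 M.
Kc = [PCl₃][Cl₂]/[PCl₅] = (0.3808)²/0.7392 = 0.1962.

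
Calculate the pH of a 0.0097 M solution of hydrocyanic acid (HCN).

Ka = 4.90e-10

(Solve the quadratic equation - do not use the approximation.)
pH = 5.66

x² + Ka×x - Ka×C = 0. Using quadratic formula: [H⁺] = 2.1799e-06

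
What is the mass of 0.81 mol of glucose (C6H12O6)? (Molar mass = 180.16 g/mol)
Mass = 0.81 mol × 180.16 g/mol = 145.9 g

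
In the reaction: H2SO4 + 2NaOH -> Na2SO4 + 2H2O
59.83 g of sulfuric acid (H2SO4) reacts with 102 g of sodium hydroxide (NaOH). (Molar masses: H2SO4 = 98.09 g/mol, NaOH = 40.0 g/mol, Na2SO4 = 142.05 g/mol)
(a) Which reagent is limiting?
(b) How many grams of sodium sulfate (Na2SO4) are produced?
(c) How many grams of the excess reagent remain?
(a) H2SO4, (b) 86.64 g, (c) 53.2 g

Moles of H2SO4 = 59.83 g ÷ 98.09 g/mol = 0.60995 mol
Moles of NaOH = 102 g ÷ 40.0 g/mol = 2.55 mol
Moles ÷ coefficient: H2SO4: 0.60995/1 = 0.61, NaOH: 2.55/2 = 1.275
(a) H2SO4 has the smaller value, so H2SO4 is the limiting reagent.
(b) Moles of Na2SO4 = 0.60995 mol H2SO4 × (1/1) = 0.60995 mol; mass = 0.60995 mol × 142.05 g/mol = 86.64 g
(c) NaOH consumed = 0.60995 × (2/1) = 1.2199 mol; remaining = 2.55 − 1.2199 = 1.3301 mol; mass = 1.3301 mol × 40.0 g/mol = 53.2 g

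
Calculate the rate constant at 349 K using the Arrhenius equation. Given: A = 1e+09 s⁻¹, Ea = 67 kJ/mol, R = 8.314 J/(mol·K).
9.37e-02 s⁻¹

k = A·exp(-Ea/(R·T)) = 1e+09·exp(-67000/(8.314·349)) = 1e+09·exp(-23.0908) = 1e+09·9.3710e-11 = 9.37e-02 s⁻¹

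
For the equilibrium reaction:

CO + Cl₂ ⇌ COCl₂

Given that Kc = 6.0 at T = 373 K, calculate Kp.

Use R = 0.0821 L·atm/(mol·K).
K_p = 0.1959

Δn = (moles gaseous products) − (moles gaseous reactants) = -1
T = 373 K; RT = 0.0821 × 373 = 30.6233
Kp = Kc·(RT)^Δn = 6.0 × (30.6233)^-1 = 6.0 × 0.0326549 = 0.1959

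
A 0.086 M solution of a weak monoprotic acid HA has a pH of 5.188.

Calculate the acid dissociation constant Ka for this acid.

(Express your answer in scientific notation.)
K_a = 4.89e-10

[H⁺] = 10^(−pH) = 10^(−5.188) = 6.486e-06 M. For HA ⇌ H⁺ + A⁻, Ka = x²/(C − x) = (6.486e-06)²/(0.086 − 6.486e-06) = 4.89e-10.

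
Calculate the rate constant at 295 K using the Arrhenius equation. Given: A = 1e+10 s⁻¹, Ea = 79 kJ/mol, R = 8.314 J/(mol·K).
1.03e-04 s⁻¹

k = A·exp(-Ea/(R·T)) = 1e+10·exp(-79000/(8.314·295)) = 1e+10·exp(-32.2103) = 1e+10·1.0262e-14 = 1.03e-04 s⁻¹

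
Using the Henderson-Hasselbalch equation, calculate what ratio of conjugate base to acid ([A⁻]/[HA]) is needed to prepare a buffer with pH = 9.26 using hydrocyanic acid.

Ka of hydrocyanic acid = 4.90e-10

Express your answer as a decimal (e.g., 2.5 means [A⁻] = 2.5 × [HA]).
[A⁻]/[HA] = 0.892

pKa = −log(4.90e-10) = 9.3098. pH = pKa + log([A⁻]/[HA]). 9.26 = 9.3098 + log(ratio). log(ratio) = 9.26 − 9.3098 = -0.0498. ratio = 10^(-0.0498) = 0.892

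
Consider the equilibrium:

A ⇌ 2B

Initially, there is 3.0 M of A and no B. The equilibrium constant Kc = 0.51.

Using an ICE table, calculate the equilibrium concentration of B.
[B] = 1.116 M

ICE: [A] = 3.0 − x, [B] = 2x.
Kc = (2x)²/(3.0 − x) = 0.51 ⇒ 4x² + 0.51x − 1.53 = 0.
x = (−0.51 + √(0.51² + 4·4·1.53))/(2·4) = (−0.51 + √24.74)/8 = 0.55799.
[B] = 2x = 1.116 M.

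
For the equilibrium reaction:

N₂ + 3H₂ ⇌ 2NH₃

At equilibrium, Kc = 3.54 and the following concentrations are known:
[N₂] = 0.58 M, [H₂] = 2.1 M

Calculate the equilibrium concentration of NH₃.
[NH₃] = 4.3606 M

Kc = ([NH₃]^2) / ([N₂] × [H₂]^3) = 3.54
[NH₃]^2 = Kc · (reactant terms)/(other product terms) = 3.54 · 5.3714 / 1 = 19.015
[NH₃] = (19.015)^(1/2) = 4.3606 M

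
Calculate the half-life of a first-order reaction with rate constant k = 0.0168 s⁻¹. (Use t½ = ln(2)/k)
41.26 s

t½ = ln(2)/k = 0.6931/0.0168 = 41.26 s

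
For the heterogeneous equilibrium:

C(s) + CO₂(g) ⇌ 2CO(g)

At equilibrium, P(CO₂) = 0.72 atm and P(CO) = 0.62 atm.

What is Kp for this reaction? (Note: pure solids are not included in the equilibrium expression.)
K_p = 0.534

Solid C is excluded.
Kp = P(CO)²/P(CO₂) = (0.62)²/0.72 = 0.3844/0.72 = 0.534.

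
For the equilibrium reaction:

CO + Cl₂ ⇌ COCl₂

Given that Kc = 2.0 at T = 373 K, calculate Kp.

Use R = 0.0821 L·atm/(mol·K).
K_p = 0.0653

Δn = (moles gaseous products) − (moles gaseous reactants) = -1
T = 373 K; RT = 0.0821 × 373 = 30.6233
Kp = Kc·(RT)^Δn = 2.0 × (30.6233)^-1 = 2.0 × 0.0326549 = 0.0653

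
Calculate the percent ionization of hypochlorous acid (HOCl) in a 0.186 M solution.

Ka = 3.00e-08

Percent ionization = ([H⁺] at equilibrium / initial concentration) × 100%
Percent ionization = 0.0402%

Let x = [H⁺]. Ka = x²/(C - x) ⇒ x² + (3.00e-08)x - (3.00e-08)(0.186) = 0. x = 7.4684e-05. Percent = (7.4684e-05/0.186) × 100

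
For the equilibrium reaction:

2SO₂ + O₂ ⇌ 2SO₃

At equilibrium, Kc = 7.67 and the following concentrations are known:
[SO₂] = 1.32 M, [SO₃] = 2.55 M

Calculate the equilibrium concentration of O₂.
[O₂] = 0.4866 M

Kc = ([SO₃]^2) / ([SO₂]^2 × [O₂]) = 7.67
[O₂]^1 = (product terms)/(Kc · other reactant terms) = 6.5025 / (7.67 · 1.7424) = 0.48656
[O₂] = 0.4866 M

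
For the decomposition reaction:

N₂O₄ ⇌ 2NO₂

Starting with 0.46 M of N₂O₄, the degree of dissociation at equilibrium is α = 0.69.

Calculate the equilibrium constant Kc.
K_c = 2.8259

x = α·[A]₀ = 0.69 × 0.46 = 0.3174 M dissociated.
At eq: [N₂O₄] = 0.46 − 0.3174 = 0.1426 M; [NO₂] = 2x = 0.6348 M.
Kc = [NO₂]²/[N₂O₄] = (0.6348)²/0.1426 = 2.826.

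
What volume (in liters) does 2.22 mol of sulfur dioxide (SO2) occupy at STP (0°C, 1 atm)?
At STP, 1 mol of gas occupies 22.4 L
Volume = 2.22 mol × 22.4 L/mol = 49.73 L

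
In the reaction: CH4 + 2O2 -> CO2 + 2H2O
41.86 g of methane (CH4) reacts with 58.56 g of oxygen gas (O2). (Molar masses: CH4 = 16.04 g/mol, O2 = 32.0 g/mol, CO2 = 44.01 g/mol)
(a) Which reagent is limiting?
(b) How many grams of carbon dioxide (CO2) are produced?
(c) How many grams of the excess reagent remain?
(a) O2, (b) 40.27 g, (c) 27.18 g

Moles of CH4 = 41.86 g ÷ 16.04 g/mol = 2.60973 mol
Moles of O2 = 58.56 g ÷ 32.0 g/mol = 1.83 mol
Moles ÷ coefficient: CH4: 2.60973/1 = 2.61, O2: 1.83/2 = 0.915
(a) O2 has the smaller value, so O2 is the limiting reagent.
(b) Moles of CO2 = 1.83 mol O2 × (1/2) = 0.915 mol; mass = 0.915 mol × 44.01 g/mol = 40.27 g
(c) CH4 consumed = 1.83 × (1/2) = 0.915 mol; remaining = 2.60973 − 0.915 = 1.69473 mol; mass = 1.69473 mol × 16.04 g/mol = 27.18 g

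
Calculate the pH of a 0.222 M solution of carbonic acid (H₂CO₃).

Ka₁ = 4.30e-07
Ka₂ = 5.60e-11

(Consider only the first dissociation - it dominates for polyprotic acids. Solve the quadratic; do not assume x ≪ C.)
pH = 3.51

x² + Ka₁·x − Ka₁·C = 0 with Ka₁ = 4.30e-07, C = 0.222.
x = (−Ka₁ + √(Ka₁² + 4·Ka₁·C))/2 = 3.0875e-04 M, so pH = 3.51.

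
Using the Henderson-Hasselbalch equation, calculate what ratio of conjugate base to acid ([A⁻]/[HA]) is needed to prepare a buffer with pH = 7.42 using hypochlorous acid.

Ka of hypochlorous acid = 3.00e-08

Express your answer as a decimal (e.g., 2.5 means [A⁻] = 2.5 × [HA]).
[A⁻]/[HA] = 0.789

pKa = −log(3.00e-08) = 7.5229. pH = pKa + log([A⁻]/[HA]). 7.42 = 7.5229 + log(ratio). log(ratio) = 7.42 − 7.5229 = -0.1029. ratio = 10^(-0.1029) = 0.789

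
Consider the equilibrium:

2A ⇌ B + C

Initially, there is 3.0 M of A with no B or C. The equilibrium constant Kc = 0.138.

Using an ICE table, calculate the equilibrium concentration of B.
[B] = 0.639 M

ICE: [A] = 3.0 − 2x, [B] = [C] = x.
Kc = x²/(3.0 − 2x)² = 0.138 ⇒ √Kc = x/(3.0 − 2x).
x = √0.138·3.0/(1 + 2√0.138) = 0.37148·3.0/1.743 = 0.6394.
[B] = x = 0.639 M.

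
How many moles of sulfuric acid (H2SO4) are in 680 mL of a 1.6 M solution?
Moles = Molarity × Volume (L)
Moles = 1.6 M × 0.68 L = 1.088 mol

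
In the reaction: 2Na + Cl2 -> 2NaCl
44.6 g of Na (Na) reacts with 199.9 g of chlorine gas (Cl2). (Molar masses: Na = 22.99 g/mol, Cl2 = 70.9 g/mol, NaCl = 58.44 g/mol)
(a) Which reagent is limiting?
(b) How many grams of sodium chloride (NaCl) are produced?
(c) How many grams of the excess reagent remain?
(a) Na, (b) 113.4 g, (c) 131.1 g

Moles of Na = 44.6 g ÷ 22.99 g/mol = 1.93997 mol
Moles of Cl2 = 199.9 g ÷ 70.9 g/mol = 2.81946 mol
Moles ÷ coefficient: Na: 1.93997/2 = 0.97, Cl2: 2.81946/1 = 2.819
(a) Na has the smaller value, so Na is the limiting reagent.
(b) Moles of NaCl = 1.93997 mol Na × (2/2) = 1.93997 mol; mass = 1.93997 mol × 58.44 g/mol = 113.4 g
(c) Cl2 consumed = 1.93997 × (1/2) = 0.969987 mol; remaining = 2.81946 − 0.969987 = 1.84948 mol; mass = 1.84948 mol × 70.9 g/mol = 131.1 g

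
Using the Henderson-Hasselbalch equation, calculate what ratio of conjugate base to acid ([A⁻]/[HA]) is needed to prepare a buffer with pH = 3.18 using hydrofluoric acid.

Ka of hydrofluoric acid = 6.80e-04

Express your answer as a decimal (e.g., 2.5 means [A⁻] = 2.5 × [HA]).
[A⁻]/[HA] = 1.029

pKa = −log(6.80e-04) = 3.1675. pH = pKa + log([A⁻]/[HA]). 3.18 = 3.1675 + log(ratio). log(ratio) = 3.18 − 3.1675 = 0.0125. ratio = 10^(0.0125) = 1.029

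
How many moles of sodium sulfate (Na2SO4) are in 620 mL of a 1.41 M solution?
Moles = Molarity × Volume (L)
Moles = 1.41 M × 0.62 L = 0.8742 mol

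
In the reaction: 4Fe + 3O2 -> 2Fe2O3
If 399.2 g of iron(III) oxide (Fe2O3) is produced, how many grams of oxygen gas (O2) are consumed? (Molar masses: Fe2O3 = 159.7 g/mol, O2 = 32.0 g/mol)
Moles of Fe2O3 = 399.2 g ÷ 159.7 g/mol = 2.49969 mol
Mole ratio: 3 mol O2 / 2 mol Fe2O3
Moles of O2 = 2.49969 × (3/2) = 3.74953 mol
Mass of O2 = 3.74953 mol × 32.0 g/mol = 120 g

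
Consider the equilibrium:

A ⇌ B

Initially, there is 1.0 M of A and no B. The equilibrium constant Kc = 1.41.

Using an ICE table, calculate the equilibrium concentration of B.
[B] = 0.585 M

ICE: [A] = 1.0 − x, [B] = x.
Kc = x/(1.0 − x) = 1.41 ⇒ x = 1.41·1.0/(1 + 1.41) = 1.41/2.41 = 0.5851.
[B] = x = 0.585 M.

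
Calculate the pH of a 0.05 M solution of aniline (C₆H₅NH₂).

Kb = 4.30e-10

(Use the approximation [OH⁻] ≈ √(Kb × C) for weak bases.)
pH = 8.67

[OH⁻] = √(Kb × C) = √(4.30e-10 × 0.05) = 4.6368e-06. pOH = 5.33, pH = 14 - pOH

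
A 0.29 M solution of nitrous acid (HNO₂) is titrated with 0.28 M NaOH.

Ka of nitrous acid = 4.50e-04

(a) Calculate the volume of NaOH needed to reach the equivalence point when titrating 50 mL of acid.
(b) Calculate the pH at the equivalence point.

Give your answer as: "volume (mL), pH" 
V = 51.8 mL, pH = 8.25

(a) At equivalence: moles acid = moles base.
moles acid = 0.29 × 0.05 = 0.0145 mol; V_NaOH = 0.0145/0.28 = 0.05179 L = 51.8 mL.
(b) At equivalence, all acid → conjugate base A⁻ at [A⁻] = 0.0145/0.1018 = 0.1425 M.
Kb = Kw/Ka = 1.0e-14/4.50e-04 = 2.222e-11; [OH⁻] = √(Kb·[A⁻]) = 1.779e-06; pOH = 5.75; pH = 14 − pOH = 8.25.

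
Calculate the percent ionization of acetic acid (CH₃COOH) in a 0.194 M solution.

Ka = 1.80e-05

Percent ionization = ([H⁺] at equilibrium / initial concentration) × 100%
Percent ionization = 0.959%

Let x = [H⁺]. Ka = x²/(C - x) ⇒ x² + (1.80e-05)x - (1.80e-05)(0.194) = 0. x = 1.8597e-03. Percent = (1.8597e-03/0.194) × 100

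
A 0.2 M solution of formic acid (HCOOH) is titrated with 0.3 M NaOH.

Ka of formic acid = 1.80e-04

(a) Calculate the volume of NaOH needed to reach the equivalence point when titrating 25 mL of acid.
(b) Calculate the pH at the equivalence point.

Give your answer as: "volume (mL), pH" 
V = 16.7 mL, pH = 8.41

(a) At equivalence: moles acid = moles base.
moles acid = 0.2 × 0.025 = 0.005 mol; V_NaOH = 0.005/0.3 = 0.01667 L = 16.7 mL.
(b) At equivalence, all acid → conjugate base A⁻ at [A⁻] = 0.005/0.04167 = 0.12 M.
Kb = Kw/Ka = 1.0e-14/1.80e-04 = 5.556e-11; [OH⁻] = √(Kb·[A⁻]) = 2.582e-06; pOH = 5.59; pH = 14 − pOH = 8.41.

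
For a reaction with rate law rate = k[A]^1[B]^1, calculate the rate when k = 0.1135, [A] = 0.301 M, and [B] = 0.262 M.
0.008951 M/s

rate = k·[A]^1·[B]^1 = 0.1135·(0.301)^1·(0.262)^1 = 0.1135·0.301·0.262 = 0.008951 M/s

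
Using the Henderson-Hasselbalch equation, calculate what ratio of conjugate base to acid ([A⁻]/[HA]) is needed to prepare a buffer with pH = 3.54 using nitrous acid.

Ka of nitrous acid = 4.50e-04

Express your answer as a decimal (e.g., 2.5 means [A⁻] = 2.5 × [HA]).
[A⁻]/[HA] = 1.560

pKa = −log(4.50e-04) = 3.3468. pH = pKa + log([A⁻]/[HA]). 3.54 = 3.3468 + log(ratio). log(ratio) = 3.54 − 3.3468 = 0.1932. ratio = 10^(0.1932) = 1.560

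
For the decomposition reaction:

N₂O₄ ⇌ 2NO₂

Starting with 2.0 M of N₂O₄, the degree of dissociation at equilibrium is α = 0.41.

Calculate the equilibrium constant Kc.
K_c = 2.2793

x = α·[A]₀ = 0.41 × 2.0 = 0.82 M dissociated.
At eq: [N₂O₄] = 2.0 − 0.82 = 1.18 M; [NO₂] = 2x = 1.64 M.
Kc = [NO₂]²/[N₂O₄] = (1.64)²/1.18 = 2.279.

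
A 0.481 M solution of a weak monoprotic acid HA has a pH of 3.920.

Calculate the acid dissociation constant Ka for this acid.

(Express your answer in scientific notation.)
K_a = 3.01e-08

[H⁺] = 10^(−pH) = 10^(−3.920) = 1.202e-04 M. For HA ⇌ H⁺ + A⁻, Ka = x²/(C − x) = (1.202e-04)²/(0.481 − 1.202e-04) = 3.01e-08.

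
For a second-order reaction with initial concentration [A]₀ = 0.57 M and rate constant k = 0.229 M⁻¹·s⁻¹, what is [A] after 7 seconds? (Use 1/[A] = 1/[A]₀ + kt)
0.2979 M

1/[A] = 1/[A]₀ + k·t = 1/0.57 + (0.229)·(7) = 1.7544 + 1.6030 = 3.3574
[A] = 1/3.3574 = 0.2979 M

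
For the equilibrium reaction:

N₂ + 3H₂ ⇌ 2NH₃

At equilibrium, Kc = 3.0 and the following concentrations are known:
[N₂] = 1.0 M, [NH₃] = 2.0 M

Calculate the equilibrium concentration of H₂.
[H₂] = 1.1006 M

Kc = ([NH₃]^2) / ([N₂] × [H₂]^3) = 3.0
[H₂]^3 = (product terms)/(Kc · other reactant terms) = 4 / (3.0 · 1) = 1.3333
[H₂] = (1.3333)^(1/3) = 1.1006 M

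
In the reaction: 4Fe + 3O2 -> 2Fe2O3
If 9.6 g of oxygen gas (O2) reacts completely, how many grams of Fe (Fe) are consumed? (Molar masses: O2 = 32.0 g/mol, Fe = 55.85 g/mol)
Moles of O2 = 9.6 g ÷ 32.0 g/mol = 0.3 mol
Mole ratio: 4 mol Fe / 3 mol O2
Moles of Fe = 0.3 × (4/3) = 0.4 mol
Mass of Fe = 0.4 mol × 55.85 g/mol = 22.34 g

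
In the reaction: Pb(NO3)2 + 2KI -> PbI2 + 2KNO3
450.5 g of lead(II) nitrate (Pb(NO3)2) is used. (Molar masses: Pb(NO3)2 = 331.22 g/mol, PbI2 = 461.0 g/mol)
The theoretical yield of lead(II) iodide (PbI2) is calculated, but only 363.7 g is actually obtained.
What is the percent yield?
Moles of Pb(NO3)2 = 450.5 g ÷ 331.22 g/mol = 1.36012 mol
Mole ratio: 1 mol PbI2 / 1 mol Pb(NO3)2
Moles of PbI2 = 1.36012 × (1/1) = 1.36012 mol
Theoretical yield = 1.36012 mol × 461.0 g/mol = 627.02 g
Actual yield = 363.7 g
Percent yield = (363.7 / 627.02) × 100% = 58.0%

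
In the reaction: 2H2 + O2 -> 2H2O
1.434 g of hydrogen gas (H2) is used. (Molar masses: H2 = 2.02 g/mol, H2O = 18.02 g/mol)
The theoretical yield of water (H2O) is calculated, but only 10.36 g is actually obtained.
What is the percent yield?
Moles of H2 = 1.434 g ÷ 2.02 g/mol = 0.709901 mol
Mole ratio: 2 mol H2O / 2 mol H2
Moles of H2O = 0.709901 × (2/2) = 0.709901 mol
Theoretical yield = 0.709901 mol × 18.02 g/mol = 12.792 g
Actual yield = 10.36 g
Percent yield = (10.36 / 12.792) × 100% = 81.0%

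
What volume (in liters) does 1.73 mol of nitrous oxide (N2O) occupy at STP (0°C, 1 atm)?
At STP, 1 mol of gas occupies 22.4 L
Volume = 1.73 mol × 22.4 L/mol = 38.75 L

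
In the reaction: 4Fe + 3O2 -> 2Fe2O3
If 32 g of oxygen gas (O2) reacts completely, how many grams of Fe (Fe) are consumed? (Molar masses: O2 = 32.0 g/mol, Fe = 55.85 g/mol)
Moles of O2 = 32 g ÷ 32.0 g/mol = 1 mol
Mole ratio: 4 mol Fe / 3 mol O2
Moles of Fe = 1 × (4/3) = 1.33333 mol
Mass of Fe = 1.33333 mol × 55.85 g/mol = 74.47 g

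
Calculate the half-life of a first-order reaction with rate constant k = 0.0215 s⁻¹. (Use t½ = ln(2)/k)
32.24 s

t½ = ln(2)/k = 0.6931/0.0215 = 32.24 s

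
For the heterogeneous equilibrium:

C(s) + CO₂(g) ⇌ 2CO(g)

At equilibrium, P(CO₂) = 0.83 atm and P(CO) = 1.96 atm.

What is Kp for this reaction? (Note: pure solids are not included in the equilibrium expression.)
K_p = 4.628

Solid C is excluded.
Kp = P(CO)²/P(CO₂) = (1.96)²/0.83 = 3.842/0.83 = 4.628.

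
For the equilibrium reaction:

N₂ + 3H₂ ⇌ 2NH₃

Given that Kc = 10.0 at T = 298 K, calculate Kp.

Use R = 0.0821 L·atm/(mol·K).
K_p = 0.0167

Δn = (moles gaseous products) − (moles gaseous reactants) = -2
T = 298 K; RT = 0.0821 × 298 = 24.4658
Kp = Kc·(RT)^Δn = 10.0 × (24.4658)^-2 = 10.0 × 0.00167063 = 0.0167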